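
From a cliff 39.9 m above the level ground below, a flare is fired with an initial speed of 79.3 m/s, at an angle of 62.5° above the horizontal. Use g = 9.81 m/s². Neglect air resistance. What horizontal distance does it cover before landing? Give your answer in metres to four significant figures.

Resolve: vₓ = 79.30 cos 62.5° = 36.62 m/s and v_y0 = 79.30 sin 62.5° = 70.34 m/s.
With up positive and y = 0 at the ground: y(t) = 39.9 + (70.34) t − 4.905 t². Setting y = 0 and taking the positive root: t = [70.34 + √(70.34² + 2·9.81·39.9)] / 9.81 = (70.34 + 75.70) / 9.81 = 14.89 s.
Horizontal distance: R = vₓ t = 36.62 × 14.89 = 545.1 m.

545.1 m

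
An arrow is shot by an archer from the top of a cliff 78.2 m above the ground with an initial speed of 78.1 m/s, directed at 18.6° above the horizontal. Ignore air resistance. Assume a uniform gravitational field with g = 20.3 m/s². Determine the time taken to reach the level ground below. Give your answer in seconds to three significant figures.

4.26 s

Components: vₓ = 78.10 cos 18.6° = 74.02 m/s, v_y0 = 78.10 sin 18.6° = 24.91 m/s.
With up positive and y = 0 at the ground: y(t) = 78.2 + (24.91) t − 10.15 t². Setting y = 0 and taking the positive root: t = [24.91 + √(24.91² + 2·20.3·78.2)] / 20.3 = (24.91 + 61.61) / 20.3 = 4.262 s.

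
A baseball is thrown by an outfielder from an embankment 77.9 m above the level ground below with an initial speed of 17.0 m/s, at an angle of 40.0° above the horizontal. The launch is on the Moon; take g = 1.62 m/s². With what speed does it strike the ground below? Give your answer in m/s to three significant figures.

23.3 m/s

vₓ = 17.00 cos 40.0° = 13.02 m/s; v_y0 = 17.00 sin 40.0° = 10.93 m/s.
Vertical motion (up positive, ground at y = 0): 0.8100 t² − (10.93) t − 77.9 = 0, so t = (10.93 + √(10.93² + 2·1.62·77.9)) / 1.62 = (10.93 + 19.28) / 1.62 = 18.65 s.
Vertical velocity at impact: v_y = v_y0 − g t = 10.93 − 1.62 × 18.65 = −19.28 m/s.
Speed: |v| = √(vₓ² + v_y²) = √(13.02² + 19.28²) = 23.27 m/s.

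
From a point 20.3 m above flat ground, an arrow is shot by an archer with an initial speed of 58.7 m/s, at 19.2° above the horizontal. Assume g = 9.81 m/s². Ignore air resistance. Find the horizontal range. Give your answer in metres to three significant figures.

Resolve: vₓ = 58.70 cos 19.2° = 55.43 m/s and v_y0 = 58.70 sin 19.2° = 19.30 m/s.
Vertical motion (up positive, ground at y = 0): 4.905 t² − (19.30) t − 20.3 = 0, so t = (19.30 + √(19.30² + 2·9.81·20.3)) / 9.81 = (19.30 + 27.77) / 9.81 = 4.798 s.
Horizontal distance: R = vₓ t = 55.43 × 4.798 = 266.0 m.

266 m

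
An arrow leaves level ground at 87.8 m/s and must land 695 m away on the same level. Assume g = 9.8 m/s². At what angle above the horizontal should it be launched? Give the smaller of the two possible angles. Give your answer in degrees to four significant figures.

31.04°

From R = (v₀²/g) sin 2θ: sin 2θ = 9.80 × 695 / 7708.8 = 0.8835.
2θ = 62.07° or 180° − 62.07° = 117.9°, so θ = 31.04° or 58.96°.
The smaller angle is 31.04°.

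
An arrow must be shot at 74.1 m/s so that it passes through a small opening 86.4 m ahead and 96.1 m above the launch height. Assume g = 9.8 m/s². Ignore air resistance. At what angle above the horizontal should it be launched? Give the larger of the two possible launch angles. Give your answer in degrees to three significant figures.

Trajectory: y = x tanθ − g x² (1 + tan²θ)/(2v₀²). With x = 86.4, y = 96.1, v₀ = 74.1, g = 9.80:
6.662 tan²θ − 86.4 tanθ + (102.8) = 0.
tanθ = [86.4 ± √(86.4² − 4 × 6.662 × (102.8))] / (2 × 6.662) = (86.4 ± 68.75) / 13.32, giving tanθ = 1.325 or 11.64.
θ = 52.95° or 85.09°; the larger is 85.09°.

85.1°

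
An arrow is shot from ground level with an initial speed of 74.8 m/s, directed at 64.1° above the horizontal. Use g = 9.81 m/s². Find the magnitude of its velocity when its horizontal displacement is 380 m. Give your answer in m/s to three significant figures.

57.1 m/s

vₓ = 74.80 cos 64.1° = 32.67 m/s; v_y0 = 74.80 sin 64.1° = 67.29 m/s.
At x = 380 m, t = x/vₓ = 380/32.67 = 11.63 s.
Vertical velocity there: v_y = v_y0 − g t = 67.29 − 9.81 × 11.63 = −46.81 m/s.
Speed: √(vₓ² + v_y²) = √(32.67² + 46.81²) = 57.08 m/s.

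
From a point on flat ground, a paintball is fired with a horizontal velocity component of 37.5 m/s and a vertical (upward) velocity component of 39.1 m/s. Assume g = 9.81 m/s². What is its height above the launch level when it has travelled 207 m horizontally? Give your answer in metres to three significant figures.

x = vₓ t ⇒ t = 207/37.50 = 5.520 s.
Height: y = v_y0 t − ½ g t² = 39.10 × 5.520 − 4.905 × 5.520² = 215.8 − 149.5 = 66.37 m.

66.4 m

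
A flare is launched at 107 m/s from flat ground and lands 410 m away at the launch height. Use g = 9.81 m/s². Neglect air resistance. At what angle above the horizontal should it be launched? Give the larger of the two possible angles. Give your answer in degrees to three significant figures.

From R = (v₀²/g) sin 2θ: sin 2θ = 9.81 × 410 / 11449 = 0.3513.
2θ = 20.57° or 180° − 20.57° = 159.4°, so θ = 10.28° or 79.72°.
The larger angle is 79.72°.

79.7°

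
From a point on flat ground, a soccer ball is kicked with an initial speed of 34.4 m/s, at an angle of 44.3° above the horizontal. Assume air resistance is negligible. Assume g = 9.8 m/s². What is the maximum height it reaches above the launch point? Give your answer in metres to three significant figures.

Resolve: vₓ = 34.40 cos 44.3° = 24.62 m/s and v_y0 = 34.40 sin 44.3° = 24.03 m/s.
Maximum height: H = v_y0² / (2g) = 24.03² / (2 × 9.80) = 29.45 m.

29.5 m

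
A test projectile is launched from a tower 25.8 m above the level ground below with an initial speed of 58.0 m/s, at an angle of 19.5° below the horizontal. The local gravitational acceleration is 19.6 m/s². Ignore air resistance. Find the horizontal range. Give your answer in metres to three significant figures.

49.9 m

vₓ = 58.00 cos 19.5° = 54.67 m/s; v_y0 = −19.36 m/s (downward).
The projectile lands when y = 25.8 + (−19.36) t − ½·19.6·t² = 0. Positive root: t = (−19.36 + √(19.36² + 2·19.6·25.8)) / 19.6 = (−19.36 + 37.23) / 19.6 = 0.9118 s.
Horizontal distance: R = vₓ t = 54.67 × 0.9118 = 49.85 m.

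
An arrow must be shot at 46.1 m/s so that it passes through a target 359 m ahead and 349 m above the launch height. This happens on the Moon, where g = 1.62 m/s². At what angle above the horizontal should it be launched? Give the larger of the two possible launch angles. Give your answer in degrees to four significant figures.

Trajectory: y = x tanθ − g x² (1 + tan²θ)/(2v₀²). With x = 359, y = 349, v₀ = 46.1, g = 1.62:
49.12 tan²θ − 359 tanθ + (398.1) = 0.
tanθ = [359 ± √(359² − 4 × 49.12 × (398.1))] / (2 × 49.12) = (359 ± 225.1) / 98.24, giving tanθ = 1.363 or 5.945.
θ = 53.74° or 80.45°; the larger is 80.45°.

80.45°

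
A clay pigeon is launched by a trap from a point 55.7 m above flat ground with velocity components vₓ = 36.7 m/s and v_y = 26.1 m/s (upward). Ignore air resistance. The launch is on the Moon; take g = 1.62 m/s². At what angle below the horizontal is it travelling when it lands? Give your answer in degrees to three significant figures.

38.7°

The projectile lands when y = 55.7 + (26.10) t − ½·1.62·t² = 0. Positive root: t = (26.10 + √(26.10² + 2·1.62·55.7)) / 1.62 = (26.10 + 29.35) / 1.62 = 34.23 s.
At impact: v_y = v_y0 − g t = −29.35 m/s; vₓ = 36.70 m/s.
Angle below horizontal: arctan(|v_y|/vₓ) = arctan(29.35/36.70) = 38.65°.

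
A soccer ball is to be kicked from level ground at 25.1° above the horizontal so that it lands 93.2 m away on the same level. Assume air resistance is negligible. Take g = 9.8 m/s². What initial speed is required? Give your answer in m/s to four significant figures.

Level-ground range: R = v₀² sin(2θ)/g, so v₀ = √(gR / sin 2θ).
v₀ = √(9.80 × 93.2 / sin 50.20°) = √(913.4 / 0.7683) = √1188.8 = 34.48 m/s.

34.48 m/s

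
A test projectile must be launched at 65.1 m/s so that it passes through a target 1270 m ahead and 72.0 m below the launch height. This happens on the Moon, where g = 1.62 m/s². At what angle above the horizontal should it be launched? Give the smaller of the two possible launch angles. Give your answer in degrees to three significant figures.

11.1°

Trajectory: y = x tanθ − g x² (1 + tan²θ)/(2v₀²). With x = 1270, y = −72.0, v₀ = 65.1, g = 1.62:
308.3 tan²θ − 1270 tanθ + (236.3) = 0.
tanθ = [1270 ± √(1270² − 4 × 308.3 × (236.3))] / (2 × 308.3) = (1270 ± 1150) / 616.5, giving tanθ = 0.1953 or 3.924.
θ = 11.05° or 75.70°; the smaller is 11.05°.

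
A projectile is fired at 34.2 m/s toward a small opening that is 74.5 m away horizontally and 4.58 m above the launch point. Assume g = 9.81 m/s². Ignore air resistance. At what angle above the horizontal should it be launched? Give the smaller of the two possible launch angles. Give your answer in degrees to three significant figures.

23.4°

Trajectory: y = x tanθ − g x² (1 + tan²θ)/(2v₀²). With x = 74.5, y = 4.58, v₀ = 34.2, g = 9.81:
23.28 tan²θ − 74.5 tanθ + (27.86) = 0.
tanθ = [74.5 ± √(74.5² − 4 × 23.28 × (27.86))] / (2 × 23.28) = (74.5 ± 54.38) / 46.55, giving tanθ = 0.4323 or 2.769.
θ = 23.38° or 70.14°; the smaller is 23.38°.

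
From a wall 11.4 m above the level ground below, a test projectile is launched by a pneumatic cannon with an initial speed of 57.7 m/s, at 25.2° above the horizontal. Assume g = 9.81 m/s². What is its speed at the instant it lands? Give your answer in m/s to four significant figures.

Resolve: vₓ = 57.70 cos 25.2° = 52.21 m/s and v_y0 = 57.70 sin 25.2° = 24.57 m/s.
With up positive and y = 0 at the ground: y(t) = 11.4 + (24.57) t − 4.905 t². Setting y = 0 and taking the positive root: t = [24.57 + √(24.57² + 2·9.81·11.4)] / 9.81 = (24.57 + 28.76) / 9.81 = 5.436 s.
Vertical velocity at impact: v_y = v_y0 − g t = 24.57 − 9.81 × 5.436 = −28.76 m/s.
Speed: |v| = √(vₓ² + v_y²) = √(52.21² + 28.76²) = 59.61 m/s.

59.61 m/s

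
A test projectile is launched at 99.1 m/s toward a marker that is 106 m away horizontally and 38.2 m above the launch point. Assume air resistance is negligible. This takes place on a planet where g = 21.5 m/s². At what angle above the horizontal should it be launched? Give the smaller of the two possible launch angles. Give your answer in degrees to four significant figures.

Trajectory: y = x tanθ − g x² (1 + tan²θ)/(2v₀²). With x = 106, y = 38.2, v₀ = 99.1, g = 21.5:
12.30 tan²θ − 106 tanθ + (50.50) = 0.
tanθ = [106 ± √(106² − 4 × 12.30 × (50.50))] / (2 × 12.30) = (106 ± 93.55) / 24.60, giving tanθ = 0.5061 or 8.112.
θ = 26.85° or 82.97°; the smaller is 26.85°.

26.85°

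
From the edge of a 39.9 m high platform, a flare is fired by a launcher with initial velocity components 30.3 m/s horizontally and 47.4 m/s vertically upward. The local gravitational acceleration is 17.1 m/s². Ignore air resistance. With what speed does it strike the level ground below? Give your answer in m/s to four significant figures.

With up positive and y = 0 at the ground: y(t) = 39.9 + (47.40) t − 8.550 t². Setting y = 0 and taking the positive root: t = [47.40 + √(47.40² + 2·17.1·39.9)] / 17.1 = (47.40 + 60.09) / 17.1 = 6.286 s.
Vertical velocity at impact: v_y = v_y0 − g t = 47.40 − 17.1 × 6.286 = −60.09 m/s.
Speed: |v| = √(vₓ² + v_y²) = √(30.30² + 60.09²) = 67.30 m/s.

67.30 m/s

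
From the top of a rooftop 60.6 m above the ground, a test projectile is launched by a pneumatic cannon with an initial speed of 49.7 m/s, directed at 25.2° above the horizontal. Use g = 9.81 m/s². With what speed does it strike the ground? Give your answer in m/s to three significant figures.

60.5 m/s

Components: vₓ = 49.70 cos 25.2° = 44.97 m/s, v_y0 = 49.70 sin 25.2° = 21.16 m/s.
With up positive and y = 0 at the ground: y(t) = 60.6 + (21.16) t − 4.905 t². Setting y = 0 and taking the positive root: t = [21.16 + √(21.16² + 2·9.81·60.6)] / 9.81 = (21.16 + 40.46) / 9.81 = 6.281 s.
Vertical velocity at impact: v_y = v_y0 − g t = 21.16 − 9.81 × 6.281 = −40.46 m/s.
Speed: |v| = √(vₓ² + v_y²) = √(44.97² + 40.46²) = 60.49 m/s.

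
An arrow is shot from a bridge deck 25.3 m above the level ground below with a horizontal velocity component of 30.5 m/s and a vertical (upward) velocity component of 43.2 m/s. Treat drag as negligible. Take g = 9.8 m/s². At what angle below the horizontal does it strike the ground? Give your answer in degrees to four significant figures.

Vertical motion (up positive, ground at y = 0): 4.900 t² − (43.20) t − 25.3 = 0, so t = (43.20 + √(43.20² + 2·9.80·25.3)) / 9.80 = (43.20 + 48.60) / 9.80 = 9.368 s.
At impact: v_y = v_y0 − g t = −48.60 m/s; vₓ = 30.50 m/s.
Angle below horizontal: arctan(|v_y|/vₓ) = arctan(48.60/30.50) = 57.89°.

57.89°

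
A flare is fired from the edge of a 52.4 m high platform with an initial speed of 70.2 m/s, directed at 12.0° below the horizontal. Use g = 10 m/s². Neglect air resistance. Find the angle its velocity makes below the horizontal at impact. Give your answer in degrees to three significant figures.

27.3°

Resolve: vₓ = 70.20 cos 12.0° = 68.67 m/s and v_y0 = −14.60 m/s (downward).
With up positive and y = 0 at the ground: y(t) = 52.4 + (−14.60) t − 5.000 t². Setting y = 0 and taking the positive root: t = [−14.60 + √(14.60² + 2·10.0·52.4)] / 10.0 = (−14.60 + 35.51) / 10.0 = 2.092 s.
At impact: v_y = v_y0 − g t = −35.51 m/s; vₓ = 68.67 m/s.
Angle below horizontal: arctan(|v_y|/vₓ) = arctan(35.51/68.67) = 27.35°.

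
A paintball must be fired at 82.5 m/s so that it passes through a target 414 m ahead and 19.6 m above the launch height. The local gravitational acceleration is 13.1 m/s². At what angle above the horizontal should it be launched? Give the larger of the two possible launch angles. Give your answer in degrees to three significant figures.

Trajectory: y = x tanθ − g x² (1 + tan²θ)/(2v₀²). With x = 414, y = 19.6, v₀ = 82.5, g = 13.1:
164.9 tan²θ − 414 tanθ + (184.5) = 0.
tanθ = [414 ± √(414² − 4 × 164.9 × (184.5))] / (2 × 164.9) = (414 ± 222.8) / 329.9, giving tanθ = 0.5796 or 1.930.
θ = 30.10° or 62.61°; the larger is 62.61°.

62.6°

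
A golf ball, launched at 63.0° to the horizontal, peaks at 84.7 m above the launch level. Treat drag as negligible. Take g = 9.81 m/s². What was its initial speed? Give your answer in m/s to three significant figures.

45.8 m/s

At the peak v_y = 0, so v_y0 = √(2gH) = √(2 × 9.81 × 84.7) = 40.77 m/s.
v_y0 = v₀ sin θ ⇒ v₀ = 40.77 / sin 63.0° = 45.75 m/s.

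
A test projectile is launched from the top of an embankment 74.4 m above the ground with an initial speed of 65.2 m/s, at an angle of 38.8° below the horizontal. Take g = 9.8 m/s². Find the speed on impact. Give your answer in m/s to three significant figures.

75.6 m/s

Resolve: vₓ = 65.20 cos 38.8° = 50.81 m/s and v_y0 = −40.85 m/s (downward).
With up positive and y = 0 at the ground: y(t) = 74.4 + (−40.85) t − 4.900 t². Setting y = 0 and taking the positive root: t = [−40.85 + √(40.85² + 2·9.80·74.4)] / 9.80 = (−40.85 + 55.92) / 9.80 = 1.538 s.
Vertical velocity at impact: v_y = v_y0 − g t = −40.85 − 9.80 × 1.538 = −55.92 m/s.
Speed: |v| = √(vₓ² + v_y²) = √(50.81² + 55.92²) = 75.56 m/s.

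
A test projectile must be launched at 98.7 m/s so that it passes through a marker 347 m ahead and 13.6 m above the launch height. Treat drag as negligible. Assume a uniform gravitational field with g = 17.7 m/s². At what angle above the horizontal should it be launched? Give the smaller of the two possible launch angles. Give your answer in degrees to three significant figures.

Trajectory: y = x tanθ − g x² (1 + tan²θ)/(2v₀²). With x = 347, y = 13.6, v₀ = 98.7, g = 17.7:
109.4 tan²θ − 347 tanθ + (123.0) = 0.
tanθ = [347 ± √(347² − 4 × 109.4 × (123.0))] / (2 × 109.4) = (347 ± 258.1) / 218.8, giving tanθ = 0.4065 or 2.766.
θ = 22.12° or 70.12°; the smaller is 22.12°.

22.1°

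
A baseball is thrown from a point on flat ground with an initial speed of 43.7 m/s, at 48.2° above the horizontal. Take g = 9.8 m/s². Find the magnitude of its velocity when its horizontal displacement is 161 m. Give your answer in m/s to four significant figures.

vₓ = 43.70 cos 48.2° = 29.13 m/s; v_y0 = 43.70 sin 48.2° = 32.58 m/s.
Time to reach x = 161 m: t = x/vₓ = 161/29.13 = 5.527 s.
Vertical velocity there: v_y = v_y0 − g t = 32.58 − 9.80 × 5.527 = −21.59 m/s.
Speed: √(vₓ² + v_y²) = √(29.13² + 21.59²) = 36.26 m/s.

36.26 m/s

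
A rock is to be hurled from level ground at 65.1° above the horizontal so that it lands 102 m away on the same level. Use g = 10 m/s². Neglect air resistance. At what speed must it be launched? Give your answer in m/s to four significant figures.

On level ground R = v₀² sin 2θ / g ⇒ v₀ = √(gR / sin 2θ).
v₀ = √(10.0 × 102 / sin 130.2°) = √(1020 / 0.7638) = √1335.4 = 36.54 m/s.

36.54 m/s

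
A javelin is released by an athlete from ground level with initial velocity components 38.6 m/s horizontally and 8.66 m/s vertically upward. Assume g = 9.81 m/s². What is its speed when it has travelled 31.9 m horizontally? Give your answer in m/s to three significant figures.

Time to reach x = 31.9 m: t = x/vₓ = 31.9/38.60 = 0.8264 s.
Vertical velocity there: v_y = v_y0 − g t = 8.660 − 9.81 × 0.8264 = 0.5528 m/s.
Speed: √(vₓ² + v_y²) = √(38.60² + 0.5528²) = 38.60 m/s.

38.6 m/s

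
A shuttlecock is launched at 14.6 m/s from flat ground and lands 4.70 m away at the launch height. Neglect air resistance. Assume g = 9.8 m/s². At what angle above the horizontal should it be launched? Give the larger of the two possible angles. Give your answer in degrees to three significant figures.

83.8°

Level-ground range R = v₀² sin(2θ)/g ⇒ sin(2θ) = gR/v₀² = 9.80 × 4.70 / 14.6² = 0.2161.
2θ = 12.48° or 180° − 12.48° = 167.5°, so θ = 6.240° or 83.76°.
The larger angle is 83.76°.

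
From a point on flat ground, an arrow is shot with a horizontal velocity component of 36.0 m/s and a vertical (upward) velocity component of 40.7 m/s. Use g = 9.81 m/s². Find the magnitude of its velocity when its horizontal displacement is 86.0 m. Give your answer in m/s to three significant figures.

At x = 86.0 m, t = x/vₓ = 86.0/36.00 = 2.389 s.
Vertical velocity there: v_y = v_y0 − g t = 40.70 − 9.81 × 2.389 = 17.26 m/s.
Speed: √(vₓ² + v_y²) = √(36.00² + 17.26²) = 39.93 m/s.

39.9 m/s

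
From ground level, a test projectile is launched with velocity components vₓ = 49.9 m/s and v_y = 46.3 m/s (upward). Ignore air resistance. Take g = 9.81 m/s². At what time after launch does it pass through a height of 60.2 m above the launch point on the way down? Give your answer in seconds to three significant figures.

7.88 s

Set y = v_y0 t − ½ g t² = 60.2: 4.905 t² − 46.30 t + 60.2 = 0.
Quadratic formula: t = (46.30 ± √962.57) / 9.81 = (46.30 ± 31.03) / 9.81 → t = 1.557 s or 7.882 s.
The descending-branch root is 7.882 s.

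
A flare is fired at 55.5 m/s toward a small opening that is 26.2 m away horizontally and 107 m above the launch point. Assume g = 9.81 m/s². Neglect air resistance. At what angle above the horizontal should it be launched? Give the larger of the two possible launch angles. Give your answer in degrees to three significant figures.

Trajectory: y = x tanθ − g x² (1 + tan²θ)/(2v₀²). With x = 26.2, y = 107, v₀ = 55.5, g = 9.81:
1.093 tan²θ − 26.2 tanθ + (108.1) = 0.
tanθ = [26.2 ± √(26.2² − 4 × 1.093 × (108.1))] / (2 × 1.093) = (26.2 ± 14.62) / 2.186, giving tanθ = 5.296 or 18.67.
θ = 79.31° or 86.93°; the larger is 86.93°.

86.9°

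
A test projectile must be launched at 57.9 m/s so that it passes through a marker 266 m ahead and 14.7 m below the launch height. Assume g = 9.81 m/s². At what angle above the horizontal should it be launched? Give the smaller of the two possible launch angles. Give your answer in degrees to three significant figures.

21.5°

Trajectory: y = x tanθ − g x² (1 + tan²θ)/(2v₀²). With x = 266, y = −14.7, v₀ = 57.9, g = 9.81:
103.5 tan²θ − 266 tanθ + (88.82) = 0.
tanθ = [266 ± √(266² − 4 × 103.5 × (88.82))] / (2 × 103.5) = (266 ± 184.3) / 207.0, giving tanθ = 0.3945 or 2.175.
θ = 21.53° or 65.31°; the smaller is 21.53°.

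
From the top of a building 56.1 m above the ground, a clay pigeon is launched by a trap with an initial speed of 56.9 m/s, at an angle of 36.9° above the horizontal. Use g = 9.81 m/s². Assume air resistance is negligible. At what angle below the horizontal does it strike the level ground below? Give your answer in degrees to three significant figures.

46.3°

Components: vₓ = 56.90 cos 36.9° = 45.50 m/s, v_y0 = 56.90 sin 36.9° = 34.16 m/s.
With up positive and y = 0 at the ground: y(t) = 56.1 + (34.16) t − 4.905 t². Setting y = 0 and taking the positive root: t = [34.16 + √(34.16² + 2·9.81·56.1)] / 9.81 = (34.16 + 47.62) / 9.81 = 8.337 s.
At impact: v_y = v_y0 − g t = −47.62 m/s; vₓ = 45.50 m/s.
Angle below horizontal: arctan(|v_y|/vₓ) = arctan(47.62/45.50) = 46.30°.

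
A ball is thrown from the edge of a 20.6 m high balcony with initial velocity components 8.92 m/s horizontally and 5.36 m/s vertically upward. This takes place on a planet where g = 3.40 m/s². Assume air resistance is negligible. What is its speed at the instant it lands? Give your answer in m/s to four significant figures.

15.76 m/s

With up positive and y = 0 at the ground: y(t) = 20.6 + (5.360) t − 1.700 t². Setting y = 0 and taking the positive root: t = [5.360 + √(5.360² + 2·3.40·20.6)] / 3.40 = (5.360 + 12.99) / 3.40 = 5.398 s.
Vertical velocity at impact: v_y = v_y0 − g t = 5.360 − 3.40 × 5.398 = −12.99 m/s.
Speed: |v| = √(vₓ² + v_y²) = √(8.920² + 12.99²) = 15.76 m/s.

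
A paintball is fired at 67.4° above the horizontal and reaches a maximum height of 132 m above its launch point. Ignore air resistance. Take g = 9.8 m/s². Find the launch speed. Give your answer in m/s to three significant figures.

At the peak v_y = 0, so v_y0 = √(2gH) = √(2 × 9.80 × 132) = 50.86 m/s.
v_y0 = v₀ sin θ ⇒ v₀ = 50.86 / sin 67.4° = 55.10 m/s.

55.1 m/s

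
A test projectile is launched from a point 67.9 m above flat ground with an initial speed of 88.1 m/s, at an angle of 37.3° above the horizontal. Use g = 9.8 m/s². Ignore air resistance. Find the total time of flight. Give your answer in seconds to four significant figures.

vₓ = 88.10 cos 37.3° = 70.08 m/s; v_y0 = 88.10 sin 37.3° = 53.39 m/s.
The projectile lands when y = 67.9 + (53.39) t − ½·9.80·t² = 0. Positive root: t = (53.39 + √(53.39² + 2·9.80·67.9)) / 9.80 = (53.39 + 64.66) / 9.80 = 12.05 s.

12.05 s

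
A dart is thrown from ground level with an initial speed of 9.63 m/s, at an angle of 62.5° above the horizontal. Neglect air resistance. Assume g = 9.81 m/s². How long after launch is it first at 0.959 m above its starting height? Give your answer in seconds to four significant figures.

Components: vₓ = 9.630 cos 62.5° = 4.447 m/s, v_y0 = 9.630 sin 62.5° = 8.542 m/s.
Require v_y0 t − ½ g t² = 0.959, i.e. 4.905 t² − 8.542 t + 0.959 = 0.
Quadratic formula: t = (8.542 ± √54.149) / 9.81 = (8.542 ± 7.359) / 9.81 → t = 0.1206 s or 1.621 s.
The first (ascending) time is 0.1206 s.

0.1206 s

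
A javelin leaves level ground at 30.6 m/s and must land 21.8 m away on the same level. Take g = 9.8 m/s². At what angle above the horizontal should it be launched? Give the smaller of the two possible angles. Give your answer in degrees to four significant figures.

Level-ground range R = v₀² sin(2θ)/g ⇒ sin(2θ) = gR/v₀² = 9.80 × 21.8 / 30.6² = 0.2282.
2θ = 13.19° or 180° − 13.19° = 166.8°, so θ = 6.594° or 83.41°.
The smaller angle is 6.594°.

6.594°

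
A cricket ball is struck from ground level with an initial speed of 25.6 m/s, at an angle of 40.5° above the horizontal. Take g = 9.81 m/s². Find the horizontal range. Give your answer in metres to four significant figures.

65.98 m

Horizontal component vₓ = 25.60 cos 40.5° = 19.47 m/s; vertical v_y0 = 25.60 sin 40.5° = 16.63 m/s.
Flight time T = 2 v_y0 / g = 3.390 s.
Range: R = vₓ T = 19.47 × 3.390 = 65.98 m.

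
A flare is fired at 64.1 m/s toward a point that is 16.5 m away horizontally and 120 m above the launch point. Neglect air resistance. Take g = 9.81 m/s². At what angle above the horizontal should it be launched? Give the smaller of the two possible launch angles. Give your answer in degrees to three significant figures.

Trajectory: y = x tanθ − g x² (1 + tan²θ)/(2v₀²). With x = 16.5, y = 120, v₀ = 64.1, g = 9.81:
0.3250 tan²θ − 16.5 tanθ + (120.3) = 0.
tanθ = [16.5 ± √(16.5² − 4 × 0.3250 × (120.3))] / (2 × 0.3250) = (16.5 ± 10.76) / 0.6500, giving tanθ = 8.827 or 41.94.
θ = 83.54° or 88.63°; the smaller is 83.54°.

83.5°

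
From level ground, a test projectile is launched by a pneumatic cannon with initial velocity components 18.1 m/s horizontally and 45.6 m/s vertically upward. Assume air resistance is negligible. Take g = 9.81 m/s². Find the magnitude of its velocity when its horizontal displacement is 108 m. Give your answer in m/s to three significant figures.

22.2 m/s

At x = 108 m, t = x/vₓ = 108/18.10 = 5.967 s.
Vertical velocity there: v_y = v_y0 − g t = 45.60 − 9.81 × 5.967 = −12.93 m/s.
Speed: √(vₓ² + v_y²) = √(18.10² + 12.93²) = 22.25 m/s.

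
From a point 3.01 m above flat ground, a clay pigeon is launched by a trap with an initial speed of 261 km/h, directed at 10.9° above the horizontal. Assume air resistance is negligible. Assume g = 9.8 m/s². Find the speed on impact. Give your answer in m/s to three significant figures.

72.9 m/s

Convert: 261 km/h = 261/3.6 = 72.50 m/s.
Components: vₓ = 72.50 cos 10.9° = 71.19 m/s, v_y0 = 72.50 sin 10.9° = 13.71 m/s.
With up positive and y = 0 at the ground: y(t) = 3.01 + (13.71) t − 4.900 t². Setting y = 0 and taking the positive root: t = [13.71 + √(13.71² + 2·9.80·3.01)] / 9.80 = (13.71 + 15.71) / 9.80 = 3.002 s.
Vertical velocity at impact: v_y = v_y0 − g t = 13.71 − 9.80 × 3.002 = −15.71 m/s.
Speed: |v| = √(vₓ² + v_y²) = √(71.19² + 15.71²) = 72.91 m/s.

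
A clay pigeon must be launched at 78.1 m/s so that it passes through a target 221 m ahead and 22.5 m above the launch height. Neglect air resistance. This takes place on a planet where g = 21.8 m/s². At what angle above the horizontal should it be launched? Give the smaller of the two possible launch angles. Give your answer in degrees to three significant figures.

Trajectory: y = x tanθ − g x² (1 + tan²θ)/(2v₀²). With x = 221, y = 22.5, v₀ = 78.1, g = 21.8:
87.28 tan²θ − 221 tanθ + (109.8) = 0.
tanθ = [221 ± √(221² − 4 × 87.28 × (109.8))] / (2 × 87.28) = (221 ± 102.5) / 174.6, giving tanθ = 0.6786 or 1.854.
θ = 34.16° or 61.65°; the smaller is 34.16°.

34.2°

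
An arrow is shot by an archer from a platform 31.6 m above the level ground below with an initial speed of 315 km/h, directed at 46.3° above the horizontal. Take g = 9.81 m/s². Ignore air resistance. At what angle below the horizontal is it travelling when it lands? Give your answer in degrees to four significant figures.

48.36°

Convert: 315 km/h = 315/3.6 = 87.50 m/s.
vₓ = 87.50 cos 46.3° = 60.45 m/s; v_y0 = 87.50 sin 46.3° = 63.26 m/s.
The projectile lands when y = 31.6 + (63.26) t − ½·9.81·t² = 0. Positive root: t = (63.26 + √(63.26² + 2·9.81·31.6)) / 9.81 = (63.26 + 67.98) / 9.81 = 13.38 s.
At impact: v_y = v_y0 − g t = −67.98 m/s; vₓ = 60.45 m/s.
Angle below horizontal: arctan(|v_y|/vₓ) = arctan(67.98/60.45) = 48.36°.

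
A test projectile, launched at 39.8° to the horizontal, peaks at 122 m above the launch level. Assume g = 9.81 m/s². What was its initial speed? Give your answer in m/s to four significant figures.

76.43 m/s

At the peak v_y = 0, so v_y0 = √(2gH) = √(2 × 9.81 × 122) = 48.92 m/s.
v_y0 = v₀ sin θ ⇒ v₀ = 48.92 / sin 39.8° = 76.43 m/s.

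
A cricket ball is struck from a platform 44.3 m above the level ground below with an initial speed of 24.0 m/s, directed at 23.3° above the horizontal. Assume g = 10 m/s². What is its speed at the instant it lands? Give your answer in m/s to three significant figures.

Resolve: vₓ = 24.00 cos 23.3° = 22.04 m/s and v_y0 = 24.00 sin 23.3° = 9.493 m/s.
Vertical motion (up positive, ground at y = 0): 5.000 t² − (9.493) t − 44.3 = 0, so t = (9.493 + √(9.493² + 2·10.0·44.3)) / 10.0 = (9.493 + 31.24) / 10.0 = 4.074 s.
Vertical velocity at impact: v_y = v_y0 − g t = 9.493 − 10.0 × 4.074 = −31.24 m/s.
Speed: |v| = √(vₓ² + v_y²) = √(22.04² + 31.24²) = 38.24 m/s.

38.2 m/s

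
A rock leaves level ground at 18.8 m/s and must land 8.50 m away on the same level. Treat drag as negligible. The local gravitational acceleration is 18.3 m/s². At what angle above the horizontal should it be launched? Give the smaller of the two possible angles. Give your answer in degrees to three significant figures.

13.1°

R = v₀² sin 2θ / g gives sin 2θ = gR/v₀² = 18.3·8.50/18.8² = 0.4401.
2θ = 26.11° or 180° − 26.11° = 153.9°, so θ = 13.06° or 76.94°.
The smaller angle is 13.06°.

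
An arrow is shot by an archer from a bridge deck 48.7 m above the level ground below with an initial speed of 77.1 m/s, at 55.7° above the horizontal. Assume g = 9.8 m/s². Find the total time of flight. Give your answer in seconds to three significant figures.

13.7 s

Horizontal component vₓ = 77.10 cos 55.7° = 43.45 m/s; vertical v_y0 = 77.10 sin 55.7° = 63.69 m/s.
Vertical motion (up positive, ground at y = 0): 4.900 t² − (63.69) t − 48.7 = 0, so t = (63.69 + √(63.69² + 2·9.80·48.7)) / 9.80 = (63.69 + 70.79) / 9.80 = 13.72 s.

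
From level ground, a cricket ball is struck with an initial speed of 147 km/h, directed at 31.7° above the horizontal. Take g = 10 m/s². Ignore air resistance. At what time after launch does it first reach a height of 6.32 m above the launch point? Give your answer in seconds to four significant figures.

0.3181 s

Convert: 147 km/h = 147/3.6 = 40.83 m/s.
Components: vₓ = 40.83 cos 31.7° = 34.74 m/s, v_y0 = 40.83 sin 31.7° = 21.46 m/s.
Set y = v_y0 t − ½ g t² = 6.32: 5.000 t² − 21.46 t + 6.32 = 0.
Quadratic formula: t = (21.46 ± √333.99) / 10.0 = (21.46 ± 18.28) / 10.0 → t = 0.3181 s or 3.973 s.
The first (ascending) time is 0.3181 s.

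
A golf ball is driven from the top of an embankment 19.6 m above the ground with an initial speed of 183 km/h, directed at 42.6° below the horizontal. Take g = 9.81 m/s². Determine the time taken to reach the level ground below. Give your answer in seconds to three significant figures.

Convert: 183 km/h = 183/3.6 = 50.83 m/s.
vₓ = 50.83 cos 42.6° = 37.42 m/s; v_y0 = −34.41 m/s (downward).
The projectile lands when y = 19.6 + (−34.41) t − ½·9.81·t² = 0. Positive root: t = (−34.41 + √(34.41² + 2·9.81·19.6)) / 9.81 = (−34.41 + 39.60) / 9.81 = 0.5296 s.

0.530 s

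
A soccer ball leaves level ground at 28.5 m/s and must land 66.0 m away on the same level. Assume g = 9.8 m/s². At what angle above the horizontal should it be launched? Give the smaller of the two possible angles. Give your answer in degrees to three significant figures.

Level-ground range R = v₀² sin(2θ)/g ⇒ sin(2θ) = gR/v₀² = 9.80 × 66.0 / 28.5² = 0.7963.
2θ = 52.78° or 180° − 52.78° = 127.2°, so θ = 26.39° or 63.61°.
The smaller angle is 26.39°.

26.4°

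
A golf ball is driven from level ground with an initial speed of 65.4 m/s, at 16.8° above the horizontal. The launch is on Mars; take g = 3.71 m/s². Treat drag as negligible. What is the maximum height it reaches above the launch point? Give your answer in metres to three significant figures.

Horizontal component vₓ = 65.40 cos 16.8° = 62.61 m/s; vertical v_y0 = 65.40 sin 16.8° = 18.90 m/s.
Peak height H = v_y0² / (2g) = 357.31 / 7.420 = 48.16 m.

48.2 m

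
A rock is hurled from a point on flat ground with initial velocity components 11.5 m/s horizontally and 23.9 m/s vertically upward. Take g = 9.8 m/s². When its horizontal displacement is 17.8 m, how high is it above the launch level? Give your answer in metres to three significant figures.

At x = 17.8 m, t = x/vₓ = 17.8/11.50 = 1.548 s.
Height: y = v_y0 t − ½ g t² = 23.90 × 1.548 − 4.900 × 1.548² = 36.99 − 11.74 = 25.25 m.

25.3 m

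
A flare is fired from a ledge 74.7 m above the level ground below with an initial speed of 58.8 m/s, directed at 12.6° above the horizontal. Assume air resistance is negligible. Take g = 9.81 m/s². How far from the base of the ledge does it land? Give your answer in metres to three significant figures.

Horizontal component vₓ = 58.80 cos 12.6° = 57.38 m/s; vertical v_y0 = 58.80 sin 12.6° = 12.83 m/s.
With up positive and y = 0 at the ground: y(t) = 74.7 + (12.83) t − 4.905 t². Setting y = 0 and taking the positive root: t = [12.83 + √(12.83² + 2·9.81·74.7)] / 9.81 = (12.83 + 40.38) / 9.81 = 5.423 s.
Horizontal distance: R = vₓ t = 57.38 × 5.423 = 311.2 m.

311 m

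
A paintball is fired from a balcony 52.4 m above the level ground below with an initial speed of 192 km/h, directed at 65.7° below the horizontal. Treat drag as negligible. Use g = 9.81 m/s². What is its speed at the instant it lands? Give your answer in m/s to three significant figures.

62.2 m/s

Convert: 192 km/h = 192/3.6 = 53.33 m/s.
Components: vₓ = 53.33 cos 65.7° = 21.95 m/s, v_y0 = −48.61 m/s (downward).
Vertical motion (up positive, ground at y = 0): 4.905 t² − (−48.61) t − 52.4 = 0, so t = (−48.61 + √(48.61² + 2·9.81·52.4)) / 9.81 = (−48.61 + 58.23) / 9.81 = 0.9809 s.
Vertical velocity at impact: v_y = v_y0 − g t = −48.61 − 9.81 × 0.9809 = −58.23 m/s.
Speed: |v| = √(vₓ² + v_y²) = √(21.95² + 58.23²) = 62.23 m/s.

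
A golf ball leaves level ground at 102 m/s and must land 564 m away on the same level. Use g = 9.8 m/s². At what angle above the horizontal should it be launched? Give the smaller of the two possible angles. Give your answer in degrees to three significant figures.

From R = (v₀²/g) sin 2θ: sin 2θ = 9.80 × 564 / 10404 = 0.5313.
2θ = 32.09° or 180° − 32.09° = 147.9°, so θ = 16.05° or 73.95°.
The smaller angle is 16.05°.

16.0°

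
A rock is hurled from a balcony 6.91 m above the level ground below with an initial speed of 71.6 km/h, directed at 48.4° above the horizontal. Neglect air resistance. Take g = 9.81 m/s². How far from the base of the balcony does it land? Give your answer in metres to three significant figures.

Convert: 71.6 km/h = 71.6/3.6 = 19.89 m/s.
Resolve: vₓ = 19.89 cos 48.4° = 13.20 m/s and v_y0 = 19.89 sin 48.4° = 14.87 m/s.
The projectile lands when y = 6.91 + (14.87) t − ½·9.81·t² = 0. Positive root: t = (14.87 + √(14.87² + 2·9.81·6.91)) / 9.81 = (14.87 + 18.89) / 9.81 = 3.442 s.
Horizontal distance: R = vₓ t = 13.20 × 3.442 = 45.44 m.

45.4 m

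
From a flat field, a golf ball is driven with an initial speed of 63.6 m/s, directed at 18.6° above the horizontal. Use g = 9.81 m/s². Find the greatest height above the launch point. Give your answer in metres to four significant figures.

Components: vₓ = 63.60 cos 18.6° = 60.28 m/s, v_y0 = 63.60 sin 18.6° = 20.29 m/s.
Peak height H = v_y0² / (2g) = 411.51 / 19.62 = 20.97 m.

20.97 m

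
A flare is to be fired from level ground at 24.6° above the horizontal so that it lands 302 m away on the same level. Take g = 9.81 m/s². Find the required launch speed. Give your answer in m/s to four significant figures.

62.56 m/s

From R = (v₀² / g) sin 2θ: v₀ = √(gR / sin 2θ).
v₀ = √(9.81 × 302 / sin 49.20°) = √(2963 / 0.7570) = √3913.7 = 62.56 m/s.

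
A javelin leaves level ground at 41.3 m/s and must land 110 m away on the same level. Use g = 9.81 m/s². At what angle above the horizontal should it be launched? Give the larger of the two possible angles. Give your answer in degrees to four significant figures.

R = v₀² sin 2θ / g gives sin 2θ = gR/v₀² = 9.81·110/41.3² = 0.6326.
2θ = 39.25° or 180° − 39.25° = 140.8°, so θ = 19.62° or 70.38°.
The larger angle is 70.38°.

70.38°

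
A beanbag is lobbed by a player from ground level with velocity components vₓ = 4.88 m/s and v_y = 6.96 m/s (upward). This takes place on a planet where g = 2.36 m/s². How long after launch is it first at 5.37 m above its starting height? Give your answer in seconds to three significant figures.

0.913 s

Set y = v_y0 t − ½ g t² = 5.37: 1.180 t² − 6.960 t + 5.37 = 0.
t = [6.960 ± √(6.960² − 2·2.36·5.37)] / 2.36 = (6.960 ± 4.806) / 2.36, so t = 0.9128 s or t = 4.985 s.
The first (ascending) time is 0.9128 s.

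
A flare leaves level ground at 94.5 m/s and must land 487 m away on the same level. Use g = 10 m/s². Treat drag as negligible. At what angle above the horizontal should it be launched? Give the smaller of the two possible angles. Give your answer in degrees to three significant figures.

From R = (v₀²/g) sin 2θ: sin 2θ = 10.0 × 487 / 8930.2 = 0.5453.
2θ = 33.05° or 180° − 33.05° = 147.0°, so θ = 16.52° or 73.48°.
The smaller angle is 16.52°.

16.5°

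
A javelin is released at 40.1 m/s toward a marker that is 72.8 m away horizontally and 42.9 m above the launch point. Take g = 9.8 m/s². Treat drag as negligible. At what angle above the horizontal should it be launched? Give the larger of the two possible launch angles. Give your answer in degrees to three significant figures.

Trajectory: y = x tanθ − g x² (1 + tan²θ)/(2v₀²). With x = 72.8, y = 42.9, v₀ = 40.1, g = 9.80:
16.15 tan²θ − 72.8 tanθ + (59.05) = 0.
tanθ = [72.8 ± √(72.8² − 4 × 16.15 × (59.05))] / (2 × 16.15) = (72.8 ± 38.54) / 32.30, giving tanθ = 1.061 or 3.447.
θ = 46.69° or 73.82°; the larger is 73.82°.

73.8°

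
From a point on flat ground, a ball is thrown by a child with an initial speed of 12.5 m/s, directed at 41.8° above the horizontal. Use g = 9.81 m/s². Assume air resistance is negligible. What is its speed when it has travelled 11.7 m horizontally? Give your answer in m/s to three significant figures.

10.1 m/s

vₓ = 12.50 cos 41.8° = 9.318 m/s; v_y0 = 12.50 sin 41.8° = 8.332 m/s.
Time to reach x = 11.7 m: t = x/vₓ = 11.7/9.318 = 1.256 s.
Vertical velocity there: v_y = v_y0 − g t = 8.332 − 9.81 × 1.256 = −3.986 m/s.
Speed: √(vₓ² + v_y²) = √(9.318² + 3.986²) = 10.13 m/s.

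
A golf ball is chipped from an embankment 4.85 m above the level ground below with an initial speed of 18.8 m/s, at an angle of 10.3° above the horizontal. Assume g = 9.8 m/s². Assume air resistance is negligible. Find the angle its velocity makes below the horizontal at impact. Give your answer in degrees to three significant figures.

Horizontal component vₓ = 18.80 cos 10.3° = 18.50 m/s; vertical v_y0 = 18.80 sin 10.3° = 3.361 m/s.
Vertical motion (up positive, ground at y = 0): 4.900 t² − (3.361) t − 4.85 = 0, so t = (3.361 + √(3.361² + 2·9.80·4.85)) / 9.80 = (3.361 + 10.31) / 9.80 = 1.395 s.
At impact: v_y = v_y0 − g t = −10.31 m/s; vₓ = 18.50 m/s.
Angle below horizontal: arctan(|v_y|/vₓ) = arctan(10.31/18.50) = 29.14°.

29.1°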